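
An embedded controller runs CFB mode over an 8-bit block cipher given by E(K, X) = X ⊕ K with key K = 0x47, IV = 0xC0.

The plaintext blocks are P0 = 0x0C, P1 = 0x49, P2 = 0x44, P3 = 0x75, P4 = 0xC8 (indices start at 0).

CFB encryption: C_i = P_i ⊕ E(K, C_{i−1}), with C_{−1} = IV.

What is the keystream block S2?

0xC2

C0: E(K, 0xC0) = 0x87; 0x0C ⊕ 0x87 = 0x8B.
C1: E(K, 0x8B) = 0xCC; 0x49 ⊕ 0xCC = 0x85.
C2: E(K, 0x85) = 0xC2; 0x44 ⊕ 0xC2 = 0x86.
So S2 = 0xC2.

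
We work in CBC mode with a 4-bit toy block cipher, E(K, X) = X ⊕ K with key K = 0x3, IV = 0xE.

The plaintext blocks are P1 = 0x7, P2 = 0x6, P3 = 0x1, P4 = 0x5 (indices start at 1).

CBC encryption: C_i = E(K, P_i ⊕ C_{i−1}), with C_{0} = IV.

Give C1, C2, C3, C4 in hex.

C1: P1 ⊕ 0xE = 0x9; E(K, 0x9) = 0xA.
C2: P2 ⊕ 0xA = 0xC; E(K, 0xC) = 0xF.
C3: P3 ⊕ 0xF = 0xE; E(K, 0xE) = 0xD.
C4: P4 ⊕ 0xD = 0x8; E(K, 0x8) = 0xB.

C1 = 0xA, C2 = 0xF, C3 = 0xD, C4 = 0xB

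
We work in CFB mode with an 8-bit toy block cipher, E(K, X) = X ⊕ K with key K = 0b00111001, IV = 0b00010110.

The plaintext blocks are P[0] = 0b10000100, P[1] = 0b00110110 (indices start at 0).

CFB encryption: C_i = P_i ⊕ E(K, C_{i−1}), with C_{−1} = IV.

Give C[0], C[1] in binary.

C[0]: E(K, 0b00010110) = 0b00101111; 0b10000100 ⊕ 0b00101111 = 0b10101011.
C[1]: E(K, 0b10101011) = 0b10010010; 0b00110110 ⊕ 0b10010010 = 0b10100100.

C[0] = 0b10101011, C[1] = 0b10100100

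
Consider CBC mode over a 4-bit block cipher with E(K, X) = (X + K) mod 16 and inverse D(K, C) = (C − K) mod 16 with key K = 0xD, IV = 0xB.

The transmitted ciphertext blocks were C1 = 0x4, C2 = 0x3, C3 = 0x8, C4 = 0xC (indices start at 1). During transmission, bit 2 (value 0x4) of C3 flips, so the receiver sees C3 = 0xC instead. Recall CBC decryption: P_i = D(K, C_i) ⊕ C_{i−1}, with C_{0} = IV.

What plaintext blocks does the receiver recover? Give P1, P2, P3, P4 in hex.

Only C3 changed, to 0xC. In CBC, a change in C_i garbles P_i and flips the same bit in P_{i+1}. Decrypting the received ciphertext:
P1: D(K, 0x4) = 0x7; 0x7 ⊕ 0xB = 0xC.
P2: D(K, 0x3) = 0x6; 0x6 ⊕ 0x4 = 0x2.
P3: D(K, 0xC) = 0xF; 0xF ⊕ 0x3 = 0xC.
P4: D(K, 0xC) = 0xF; 0xF ⊕ 0xC = 0x3.
Blocks that differ from the original plaintext: P3, P4.

P1 = 0xC, P2 = 0x2, P3 = 0xC, P4 = 0x3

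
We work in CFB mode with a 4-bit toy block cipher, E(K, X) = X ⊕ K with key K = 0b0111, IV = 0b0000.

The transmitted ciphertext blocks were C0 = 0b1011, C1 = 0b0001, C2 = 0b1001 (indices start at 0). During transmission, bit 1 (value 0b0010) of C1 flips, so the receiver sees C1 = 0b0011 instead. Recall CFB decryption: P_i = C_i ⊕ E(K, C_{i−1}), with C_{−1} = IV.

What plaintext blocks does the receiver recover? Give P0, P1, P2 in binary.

Only C1 changed, to 0b0011. In CFB, a change in C_i flips the same bit in P_i and garbles P_{i+1}. Decrypting the received ciphertext:
P0: E(K, 0b0000) = 0b0111; 0b1011 ⊕ 0b0111 = 0b1100.
P1: E(K, 0b1011) = 0b1100; 0b0011 ⊕ 0b1100 = 0b1111.
P2: E(K, 0b0011) = 0b0100; 0b1001 ⊕ 0b0100 = 0b1101.
Blocks that differ from the original plaintext: P1, P2.

P0 = 0b1100, P1 = 0b1111, P2 = 0b1101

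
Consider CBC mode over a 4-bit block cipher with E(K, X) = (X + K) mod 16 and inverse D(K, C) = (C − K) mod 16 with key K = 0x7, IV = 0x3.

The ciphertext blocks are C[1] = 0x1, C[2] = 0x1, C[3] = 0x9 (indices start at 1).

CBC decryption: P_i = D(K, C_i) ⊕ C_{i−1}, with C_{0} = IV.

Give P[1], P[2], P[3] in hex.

P[1]: D(K, 0x1) = 0xA; 0xA ⊕ 0x3 = 0x9.
P[2]: D(K, 0x1) = 0xA; 0xA ⊕ 0x1 = 0xB.
P[3]: D(K, 0x9) = 0x2; 0x2 ⊕ 0x1 = 0x3.

P[1] = 0x9, P[2] = 0xB, P[3] = 0x3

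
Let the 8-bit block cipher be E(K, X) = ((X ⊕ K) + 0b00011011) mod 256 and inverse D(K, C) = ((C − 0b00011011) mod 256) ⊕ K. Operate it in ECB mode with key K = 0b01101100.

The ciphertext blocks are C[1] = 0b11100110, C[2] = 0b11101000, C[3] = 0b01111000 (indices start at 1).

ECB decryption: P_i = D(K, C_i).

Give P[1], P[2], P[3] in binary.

P[1]: D(K, 0b11100110) = 0b10100111.
P[2]: D(K, 0b11101000) = 0b10100001.
P[3]: D(K, 0b01111000) = 0b00110001.

P[1] = 0b10100111, P[2] = 0b10100001, P[3] = 0b00110001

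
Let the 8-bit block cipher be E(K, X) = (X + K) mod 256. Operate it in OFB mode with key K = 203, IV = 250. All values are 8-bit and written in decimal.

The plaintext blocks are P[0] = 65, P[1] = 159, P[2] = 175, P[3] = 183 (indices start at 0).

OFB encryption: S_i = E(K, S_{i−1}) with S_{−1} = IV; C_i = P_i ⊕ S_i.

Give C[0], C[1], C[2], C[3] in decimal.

C[0]: S = E(K, 250) = 197; 65 ⊕ 197 = 132.
C[1]: S = E(K, 197) = 144; 159 ⊕ 144 = 15.
C[2]: S = E(K, 144) = 91; 175 ⊕ 91 = 244.
C[3]: S = E(K, 91) = 38; 183 ⊕ 38 = 145.

C[0] = 132, C[1] = 15, C[2] = 244, C[3] = 145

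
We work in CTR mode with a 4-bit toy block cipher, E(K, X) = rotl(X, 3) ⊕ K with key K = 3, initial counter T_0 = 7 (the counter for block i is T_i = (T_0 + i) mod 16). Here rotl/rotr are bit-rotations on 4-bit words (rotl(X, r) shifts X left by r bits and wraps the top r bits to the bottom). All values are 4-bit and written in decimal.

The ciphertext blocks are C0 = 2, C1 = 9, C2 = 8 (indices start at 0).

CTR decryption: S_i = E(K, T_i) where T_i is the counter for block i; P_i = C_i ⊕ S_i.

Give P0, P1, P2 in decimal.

P0: T = 7, S = E(K, T) = 8; 2 ⊕ 8 = 10.
P1: T = 8, S = E(K, T) = 7; 9 ⊕ 7 = 14.
P2: T = 9, S = E(K, T) = 15; 8 ⊕ 15 = 7.

P0 = 10, P1 = 14, P2 = 7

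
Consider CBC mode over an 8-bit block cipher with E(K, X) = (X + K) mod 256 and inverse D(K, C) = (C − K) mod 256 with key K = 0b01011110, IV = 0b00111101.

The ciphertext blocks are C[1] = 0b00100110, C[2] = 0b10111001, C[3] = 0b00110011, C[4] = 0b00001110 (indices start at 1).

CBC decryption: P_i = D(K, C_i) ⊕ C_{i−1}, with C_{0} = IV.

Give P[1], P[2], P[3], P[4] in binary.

P[1] = 0b11110101, P[2] = 0b01111101, P[3] = 0b01101100, P[4] = 0b10000011

P[1]: D(K, 0b00100110) = 0b11001000; 0b11001000 ⊕ 0b00111101 = 0b11110101.
P[2]: D(K, 0b10111001) = 0b01011011; 0b01011011 ⊕ 0b00100110 = 0b01111101.
P[3]: D(K, 0b00110011) = 0b11010101; 0b11010101 ⊕ 0b10111001 = 0b01101100.
P[4]: D(K, 0b00001110) = 0b10110000; 0b10110000 ⊕ 0b00110011 = 0b10000011.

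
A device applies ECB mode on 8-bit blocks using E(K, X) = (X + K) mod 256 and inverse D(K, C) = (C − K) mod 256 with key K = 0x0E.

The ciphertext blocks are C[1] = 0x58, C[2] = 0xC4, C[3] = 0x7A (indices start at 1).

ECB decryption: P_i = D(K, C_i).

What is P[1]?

P[1] = 0x4A

P[1]: D(K, 0x58) = 0x4A.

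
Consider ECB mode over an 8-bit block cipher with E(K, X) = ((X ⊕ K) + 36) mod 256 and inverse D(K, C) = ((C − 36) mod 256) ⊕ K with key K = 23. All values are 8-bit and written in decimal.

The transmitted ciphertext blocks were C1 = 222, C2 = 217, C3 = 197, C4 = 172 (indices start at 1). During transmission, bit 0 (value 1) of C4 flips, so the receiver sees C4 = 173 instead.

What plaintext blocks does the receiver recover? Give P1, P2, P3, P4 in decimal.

ECB decryption: P_i = D(K, C_i).
Only C4 changed, to 173. In ECB, a change in C_i affects only P_i. Decrypting the received ciphertext:
P1: D(K, 222) = 173.
P2: D(K, 217) = 162.
P3: D(K, 197) = 182.
P4: D(K, 173) = 158.
Blocks that differ from the original plaintext: P4.

P1 = 173, P2 = 162, P3 = 182, P4 = 158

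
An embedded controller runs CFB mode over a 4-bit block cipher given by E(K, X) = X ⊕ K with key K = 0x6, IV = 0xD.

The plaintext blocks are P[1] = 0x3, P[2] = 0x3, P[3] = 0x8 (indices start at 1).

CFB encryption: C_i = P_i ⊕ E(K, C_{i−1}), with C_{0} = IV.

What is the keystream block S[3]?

0xB

C[1]: E(K, 0xD) = 0xB; 0x3 ⊕ 0xB = 0x8.
C[2]: E(K, 0x8) = 0xE; 0x3 ⊕ 0xE = 0xD.
C[3]: E(K, 0xD) = 0xB; 0x8 ⊕ 0xB = 0x3.
So S[3] = 0xB.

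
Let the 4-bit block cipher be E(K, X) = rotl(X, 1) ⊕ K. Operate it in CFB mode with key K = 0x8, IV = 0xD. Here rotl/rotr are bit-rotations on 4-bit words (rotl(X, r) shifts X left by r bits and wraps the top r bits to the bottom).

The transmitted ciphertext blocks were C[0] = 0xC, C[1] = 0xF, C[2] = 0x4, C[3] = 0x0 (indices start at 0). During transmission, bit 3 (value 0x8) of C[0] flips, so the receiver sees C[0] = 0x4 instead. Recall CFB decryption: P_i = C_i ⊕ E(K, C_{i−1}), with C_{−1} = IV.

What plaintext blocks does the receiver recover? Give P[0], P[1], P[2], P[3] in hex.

Only C[0] changed, to 0x4. In CFB, a change in C_i flips the same bit in P_i and garbles P_{i+1}. Decrypting the received ciphertext:
P[0]: E(K, 0xD) = 0x3; 0x4 ⊕ 0x3 = 0x7.
P[1]: E(K, 0x4) = 0x0; 0xF ⊕ 0x0 = 0xF.
P[2]: E(K, 0xF) = 0x7; 0x4 ⊕ 0x7 = 0x3.
P[3]: E(K, 0x4) = 0x0; 0x0 ⊕ 0x0 = 0x0.
Blocks that differ from the original plaintext: P[0], P[1].

P[0] = 0x7, P[1] = 0xF, P[2] = 0x3, P[3] = 0x0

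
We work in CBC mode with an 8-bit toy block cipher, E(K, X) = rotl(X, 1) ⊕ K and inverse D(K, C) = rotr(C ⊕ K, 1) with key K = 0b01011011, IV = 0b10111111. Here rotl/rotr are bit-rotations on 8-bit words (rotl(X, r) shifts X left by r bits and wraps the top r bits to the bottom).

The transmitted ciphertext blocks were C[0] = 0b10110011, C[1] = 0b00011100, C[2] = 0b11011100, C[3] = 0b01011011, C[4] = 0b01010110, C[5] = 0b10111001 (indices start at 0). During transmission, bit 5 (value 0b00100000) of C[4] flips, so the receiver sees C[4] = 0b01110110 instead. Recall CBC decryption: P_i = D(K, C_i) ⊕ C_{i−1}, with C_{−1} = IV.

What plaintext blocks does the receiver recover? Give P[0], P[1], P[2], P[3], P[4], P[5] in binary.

Only C[4] changed, to 0b01110110. In CBC, a change in C_i garbles P_i and flips the same bit in P_{i+1}. Decrypting the received ciphertext:
P[0]: D(K, 0b10110011) = 0b01110100; 0b01110100 ⊕ 0b10111111 = 0b11001011.
P[1]: D(K, 0b00011100) = 0b10100011; 0b10100011 ⊕ 0b10110011 = 0b00010000.
P[2]: D(K, 0b11011100) = 0b11000011; 0b11000011 ⊕ 0b00011100 = 0b11011111.
P[3]: D(K, 0b01011011) = 0b00000000; 0b00000000 ⊕ 0b11011100 = 0b11011100.
P[4]: D(K, 0b01110110) = 0b10010110; 0b10010110 ⊕ 0b01011011 = 0b11001101.
P[5]: D(K, 0b10111001) = 0b01110001; 0b01110001 ⊕ 0b01110110 = 0b00000111.
Blocks that differ from the original plaintext: P[4], P[5].

P[0] = 0b11001011, P[1] = 0b00010000, P[2] = 0b11011111, P[3] = 0b11011100, P[4] = 0b11001101, P[5] = 0b00000111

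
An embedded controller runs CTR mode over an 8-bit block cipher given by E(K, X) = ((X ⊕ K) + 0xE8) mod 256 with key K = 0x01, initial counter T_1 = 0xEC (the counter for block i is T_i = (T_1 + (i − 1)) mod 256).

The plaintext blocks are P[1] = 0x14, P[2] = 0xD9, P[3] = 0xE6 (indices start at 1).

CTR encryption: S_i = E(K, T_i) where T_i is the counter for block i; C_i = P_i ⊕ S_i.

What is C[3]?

C[3] = 0x31

C[1]: T = 0xEC, S = E(K, T) = 0xD5; 0x14 ⊕ 0xD5 = 0xC1.
C[2]: T = 0xED, S = E(K, T) = 0xD4; 0xD9 ⊕ 0xD4 = 0x0D.
C[3]: T = 0xEE, S = E(K, T) = 0xD7; 0xE6 ⊕ 0xD7 = 0x31.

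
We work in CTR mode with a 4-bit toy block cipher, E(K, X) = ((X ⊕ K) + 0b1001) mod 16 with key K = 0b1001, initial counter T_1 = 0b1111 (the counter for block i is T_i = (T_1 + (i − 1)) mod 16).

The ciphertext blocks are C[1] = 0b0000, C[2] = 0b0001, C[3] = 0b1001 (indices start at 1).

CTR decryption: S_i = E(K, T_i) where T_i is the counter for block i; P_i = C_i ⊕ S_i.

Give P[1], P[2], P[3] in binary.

P[1]: T = 0b1111, S = E(K, T) = 0b1111; 0b0000 ⊕ 0b1111 = 0b1111.
P[2]: T = 0b0000, S = E(K, T) = 0b0010; 0b0001 ⊕ 0b0010 = 0b0011.
P[3]: T = 0b0001, S = E(K, T) = 0b0001; 0b1001 ⊕ 0b0001 = 0b1000.

P[1] = 0b1111, P[2] = 0b0011, P[3] = 0b1000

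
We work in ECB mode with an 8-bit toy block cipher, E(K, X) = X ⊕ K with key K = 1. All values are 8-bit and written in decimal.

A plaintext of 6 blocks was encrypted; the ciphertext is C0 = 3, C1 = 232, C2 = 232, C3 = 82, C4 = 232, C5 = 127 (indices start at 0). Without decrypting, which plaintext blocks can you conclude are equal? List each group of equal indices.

ECB encrypts each block independently with the same key, so equal ciphertext blocks imply equal plaintext blocks.
C1 = C2 = C4 = 232, so P1 = P2 = P4.

P1 = P2 = P4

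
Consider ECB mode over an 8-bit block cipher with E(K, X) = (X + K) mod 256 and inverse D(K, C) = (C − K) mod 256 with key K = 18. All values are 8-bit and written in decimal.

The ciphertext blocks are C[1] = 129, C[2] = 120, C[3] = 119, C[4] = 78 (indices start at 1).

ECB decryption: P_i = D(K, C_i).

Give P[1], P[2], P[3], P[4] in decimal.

P[1]: D(K, 129) = 111.
P[2]: D(K, 120) = 102.
P[3]: D(K, 119) = 101.
P[4]: D(K, 78) = 60.

P[1] = 111, P[2] = 102, P[3] = 101, P[4] = 60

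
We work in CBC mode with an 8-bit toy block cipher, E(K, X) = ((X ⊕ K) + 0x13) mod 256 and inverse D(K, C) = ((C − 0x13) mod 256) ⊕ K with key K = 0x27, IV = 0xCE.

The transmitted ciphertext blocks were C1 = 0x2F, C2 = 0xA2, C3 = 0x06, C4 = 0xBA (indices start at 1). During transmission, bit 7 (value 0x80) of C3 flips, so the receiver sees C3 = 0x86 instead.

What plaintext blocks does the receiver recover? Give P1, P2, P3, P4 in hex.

P1 = 0xF5, P2 = 0x87, P3 = 0xF6, P4 = 0x06

CBC decryption: P_i = D(K, C_i) ⊕ C_{i−1}, with C_{0} = IV.
Only C3 changed, to 0x86. In CBC, a change in C_i garbles P_i and flips the same bit in P_{i+1}. Decrypting the received ciphertext:
P1: D(K, 0x2F) = 0x3B; 0x3B ⊕ 0xCE = 0xF5.
P2: D(K, 0xA2) = 0xA8; 0xA8 ⊕ 0x2F = 0x87.
P3: D(K, 0x86) = 0x54; 0x54 ⊕ 0xA2 = 0xF6.
P4: D(K, 0xBA) = 0x80; 0x80 ⊕ 0x86 = 0x06.
Blocks that differ from the original plaintext: P3, P4.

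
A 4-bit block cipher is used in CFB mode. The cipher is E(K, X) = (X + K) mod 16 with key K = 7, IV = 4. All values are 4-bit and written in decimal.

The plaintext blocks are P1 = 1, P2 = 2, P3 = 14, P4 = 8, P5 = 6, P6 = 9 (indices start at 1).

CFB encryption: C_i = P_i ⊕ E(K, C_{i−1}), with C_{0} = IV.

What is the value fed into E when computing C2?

10

C1: E(K, 4) = 11; 1 ⊕ 11 = 10.
C2: E(K, 10) = 1; 2 ⊕ 1 = 3.
So the input to E for block 2 is 10.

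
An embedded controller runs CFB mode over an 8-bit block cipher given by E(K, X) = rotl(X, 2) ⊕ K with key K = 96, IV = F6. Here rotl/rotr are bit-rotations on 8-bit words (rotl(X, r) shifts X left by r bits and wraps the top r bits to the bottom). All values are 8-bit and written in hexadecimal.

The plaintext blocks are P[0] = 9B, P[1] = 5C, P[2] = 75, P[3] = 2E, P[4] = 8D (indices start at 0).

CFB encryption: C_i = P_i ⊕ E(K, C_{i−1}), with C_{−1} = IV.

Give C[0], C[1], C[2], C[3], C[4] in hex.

C[0]: E(K, F6) = 4D; 9B ⊕ 4D = D6.
C[1]: E(K, D6) = CD; 5C ⊕ CD = 91.
C[2]: E(K, 91) = D0; 75 ⊕ D0 = A5.
C[3]: E(K, A5) = 00; 2E ⊕ 00 = 2E.
C[4]: E(K, 2E) = 2E; 8D ⊕ 2E = A3.

C[0] = D6, C[1] = 91, C[2] = A5, C[3] = 2E, C[4] = A3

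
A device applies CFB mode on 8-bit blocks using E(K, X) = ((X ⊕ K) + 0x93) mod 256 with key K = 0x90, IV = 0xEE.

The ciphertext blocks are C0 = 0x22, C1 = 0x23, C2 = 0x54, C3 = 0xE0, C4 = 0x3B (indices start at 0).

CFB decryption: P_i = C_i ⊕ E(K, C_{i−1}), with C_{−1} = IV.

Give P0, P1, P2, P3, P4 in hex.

P0 = 0x33, P1 = 0x66, P2 = 0x12, P3 = 0xB7, P4 = 0x38

P0: E(K, 0xEE) = 0x11; 0x22 ⊕ 0x11 = 0x33.
P1: E(K, 0x22) = 0x45; 0x23 ⊕ 0x45 = 0x66.
P2: E(K, 0x23) = 0x46; 0x54 ⊕ 0x46 = 0x12.
P3: E(K, 0x54) = 0x57; 0xE0 ⊕ 0x57 = 0xB7.
P4: E(K, 0xE0) = 0x03; 0x3B ⊕ 0x03 = 0x38.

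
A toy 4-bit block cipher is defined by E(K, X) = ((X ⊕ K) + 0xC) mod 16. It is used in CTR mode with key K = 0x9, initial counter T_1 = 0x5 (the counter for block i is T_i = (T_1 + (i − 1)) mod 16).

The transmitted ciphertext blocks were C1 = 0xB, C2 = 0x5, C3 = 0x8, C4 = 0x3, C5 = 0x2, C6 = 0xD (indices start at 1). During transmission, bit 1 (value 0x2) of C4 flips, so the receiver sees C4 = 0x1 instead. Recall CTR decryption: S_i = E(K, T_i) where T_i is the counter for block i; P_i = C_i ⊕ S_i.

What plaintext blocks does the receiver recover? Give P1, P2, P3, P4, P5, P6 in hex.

Only C4 changed, to 0x1. In CTR, a change in C_i flips the same bit in P_i only; the keystream is unaffected. Decrypting the received ciphertext:
P1: T = 0x5, S = E(K, T) = 0x8; 0xB ⊕ 0x8 = 0x3.
P2: T = 0x6, S = E(K, T) = 0xB; 0x5 ⊕ 0xB = 0xE.
P3: T = 0x7, S = E(K, T) = 0xA; 0x8 ⊕ 0xA = 0x2.
P4: T = 0x8, S = E(K, T) = 0xD; 0x1 ⊕ 0xD = 0xC.
P5: T = 0x9, S = E(K, T) = 0xC; 0x2 ⊕ 0xC = 0xE.
P6: T = 0xA, S = E(K, T) = 0xF; 0xD ⊕ 0xF = 0x2.
Blocks that differ from the original plaintext: P4.

P1 = 0x3, P2 = 0xE, P3 = 0x2, P4 = 0xC, P5 = 0xE, P6 = 0x2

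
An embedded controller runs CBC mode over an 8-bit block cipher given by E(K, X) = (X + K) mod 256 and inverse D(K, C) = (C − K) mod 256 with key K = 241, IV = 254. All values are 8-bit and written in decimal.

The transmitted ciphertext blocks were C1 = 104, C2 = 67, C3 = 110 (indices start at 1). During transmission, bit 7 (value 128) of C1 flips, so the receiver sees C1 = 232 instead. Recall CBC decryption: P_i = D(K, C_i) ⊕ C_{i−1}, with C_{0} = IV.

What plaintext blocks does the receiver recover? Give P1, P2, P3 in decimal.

P1 = 9, P2 = 186, P3 = 62

Only C1 changed, to 232. In CBC, a change in C_i garbles P_i and flips the same bit in P_{i+1}. Decrypting the received ciphertext:
P1: D(K, 232) = 247; 247 ⊕ 254 = 9.
P2: D(K, 67) = 82; 82 ⊕ 232 = 186.
P3: D(K, 110) = 125; 125 ⊕ 67 = 62.
Blocks that differ from the original plaintext: P1, P2.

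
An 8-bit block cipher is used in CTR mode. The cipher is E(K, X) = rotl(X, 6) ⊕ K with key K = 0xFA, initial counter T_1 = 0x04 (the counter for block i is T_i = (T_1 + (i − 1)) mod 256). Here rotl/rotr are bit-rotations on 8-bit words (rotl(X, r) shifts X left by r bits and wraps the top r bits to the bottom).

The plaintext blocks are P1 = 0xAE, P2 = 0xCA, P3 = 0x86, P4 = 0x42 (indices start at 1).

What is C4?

CTR encryption: S_i = E(K, T_i) where T_i is the counter for block i; C_i = P_i ⊕ S_i.
C1: T = 0x04, S = E(K, T) = 0xFB; 0xAE ⊕ 0xFB = 0x55.
C2: T = 0x05, S = E(K, T) = 0xBB; 0xCA ⊕ 0xBB = 0x71.
C3: T = 0x06, S = E(K, T) = 0x7B; 0x86 ⊕ 0x7B = 0xFD.
C4: T = 0x07, S = E(K, T) = 0x3B; 0x42 ⊕ 0x3B = 0x79.

C4 = 0x79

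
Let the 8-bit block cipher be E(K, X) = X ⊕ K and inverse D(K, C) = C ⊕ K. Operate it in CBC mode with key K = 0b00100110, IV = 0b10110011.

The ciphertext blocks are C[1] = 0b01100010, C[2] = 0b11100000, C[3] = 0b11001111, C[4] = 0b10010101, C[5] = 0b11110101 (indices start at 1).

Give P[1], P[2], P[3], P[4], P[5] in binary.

CBC decryption: P_i = D(K, C_i) ⊕ C_{i−1}, with C_{0} = IV.
P[1]: D(K, 0b01100010) = 0b01000100; 0b01000100 ⊕ 0b10110011 = 0b11110111.
P[2]: D(K, 0b11100000) = 0b11000110; 0b11000110 ⊕ 0b01100010 = 0b10100100.
P[3]: D(K, 0b11001111) = 0b11101001; 0b11101001 ⊕ 0b11100000 = 0b00001001.
P[4]: D(K, 0b10010101) = 0b10110011; 0b10110011 ⊕ 0b11001111 = 0b01111100.
P[5]: D(K, 0b11110101) = 0b11010011; 0b11010011 ⊕ 0b10010101 = 0b01000110.

P[1] = 0b11110111, P[2] = 0b10100100, P[3] = 0b00001001, P[4] = 0b01111100, P[5] = 0b01000110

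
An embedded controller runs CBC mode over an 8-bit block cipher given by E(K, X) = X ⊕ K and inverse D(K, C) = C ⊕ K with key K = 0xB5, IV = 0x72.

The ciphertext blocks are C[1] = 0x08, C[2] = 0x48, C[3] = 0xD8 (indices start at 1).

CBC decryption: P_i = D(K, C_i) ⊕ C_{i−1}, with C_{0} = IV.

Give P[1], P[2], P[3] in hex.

P[1] = 0xCF, P[2] = 0xF5, P[3] = 0x25

P[1]: D(K, 0x08) = 0xBD; 0xBD ⊕ 0x72 = 0xCF.
P[2]: D(K, 0x48) = 0xFD; 0xFD ⊕ 0x08 = 0xF5.
P[3]: D(K, 0xD8) = 0x6D; 0x6D ⊕ 0x48 = 0x25.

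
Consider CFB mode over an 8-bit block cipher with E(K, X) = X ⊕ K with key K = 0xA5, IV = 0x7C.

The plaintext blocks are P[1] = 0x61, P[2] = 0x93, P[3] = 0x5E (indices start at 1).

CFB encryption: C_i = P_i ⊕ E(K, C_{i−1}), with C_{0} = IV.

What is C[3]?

C[3] = 0x75

C[1]: E(K, 0x7C) = 0xD9; 0x61 ⊕ 0xD9 = 0xB8.
C[2]: E(K, 0xB8) = 0x1D; 0x93 ⊕ 0x1D = 0x8E.
C[3]: E(K, 0x8E) = 0x2B; 0x5E ⊕ 0x2B = 0x75.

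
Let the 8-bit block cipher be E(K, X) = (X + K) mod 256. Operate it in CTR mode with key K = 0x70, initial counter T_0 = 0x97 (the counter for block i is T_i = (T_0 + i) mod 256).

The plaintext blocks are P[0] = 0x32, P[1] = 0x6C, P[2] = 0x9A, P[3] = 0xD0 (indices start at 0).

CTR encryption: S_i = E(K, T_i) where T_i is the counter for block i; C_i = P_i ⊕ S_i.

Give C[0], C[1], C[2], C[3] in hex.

C[0]: T = 0x97, S = E(K, T) = 0x07; 0x32 ⊕ 0x07 = 0x35.
C[1]: T = 0x98, S = E(K, T) = 0x08; 0x6C ⊕ 0x08 = 0x64.
C[2]: T = 0x99, S = E(K, T) = 0x09; 0x9A ⊕ 0x09 = 0x93.
C[3]: T = 0x9A, S = E(K, T) = 0x0A; 0xD0 ⊕ 0x0A = 0xDA.

C[0] = 0x35, C[1] = 0x64, C[2] = 0x93, C[3] = 0xDA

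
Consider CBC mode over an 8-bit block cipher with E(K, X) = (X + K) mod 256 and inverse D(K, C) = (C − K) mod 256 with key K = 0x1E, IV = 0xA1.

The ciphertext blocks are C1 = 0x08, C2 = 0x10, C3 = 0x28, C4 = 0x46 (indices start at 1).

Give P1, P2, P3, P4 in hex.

P1 = 0x4B, P2 = 0xFA, P3 = 0x1A, P4 = 0x00

CBC decryption: P_i = D(K, C_i) ⊕ C_{i−1}, with C_{0} = IV.
P1: D(K, 0x08) = 0xEA; 0xEA ⊕ 0xA1 = 0x4B.
P2: D(K, 0x10) = 0xF2; 0xF2 ⊕ 0x08 = 0xFA.
P3: D(K, 0x28) = 0x0A; 0x0A ⊕ 0x10 = 0x1A.
P4: D(K, 0x46) = 0x28; 0x28 ⊕ 0x28 = 0x00.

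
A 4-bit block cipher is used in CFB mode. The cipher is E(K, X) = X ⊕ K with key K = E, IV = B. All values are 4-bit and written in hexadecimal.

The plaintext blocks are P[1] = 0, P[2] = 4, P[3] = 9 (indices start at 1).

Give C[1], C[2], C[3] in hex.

C[1] = 5, C[2] = F, C[3] = 8

CFB encryption: C_i = P_i ⊕ E(K, C_{i−1}), with C_{0} = IV.
C[1]: E(K, B) = 5; 0 ⊕ 5 = 5.
C[2]: E(K, 5) = B; 4 ⊕ B = F.
C[3]: E(K, F) = 1; 9 ⊕ 1 = 8.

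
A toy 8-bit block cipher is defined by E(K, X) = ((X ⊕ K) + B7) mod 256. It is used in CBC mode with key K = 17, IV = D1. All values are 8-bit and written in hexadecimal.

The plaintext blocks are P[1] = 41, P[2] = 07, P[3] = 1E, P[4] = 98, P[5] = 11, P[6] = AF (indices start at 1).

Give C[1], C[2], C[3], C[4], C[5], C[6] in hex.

CBC encryption: C_i = E(K, P_i ⊕ C_{i−1}), with C_{0} = IV.
C[1]: P[1] ⊕ D1 = 90; E(K, 90) = 3E.
C[2]: P[2] ⊕ 3E = 39; E(K, 39) = E5.
C[3]: P[3] ⊕ E5 = FB; E(K, FB) = A3.
C[4]: P[4] ⊕ A3 = 3B; E(K, 3B) = E3.
C[5]: P[5] ⊕ E3 = F2; E(K, F2) = 9C.
C[6]: P[6] ⊕ 9C = 33; E(K, 33) = DB.

C[1] = 3E, C[2] = E5, C[3] = A3, C[4] = E3, C[5] = 9C, C[6] = DB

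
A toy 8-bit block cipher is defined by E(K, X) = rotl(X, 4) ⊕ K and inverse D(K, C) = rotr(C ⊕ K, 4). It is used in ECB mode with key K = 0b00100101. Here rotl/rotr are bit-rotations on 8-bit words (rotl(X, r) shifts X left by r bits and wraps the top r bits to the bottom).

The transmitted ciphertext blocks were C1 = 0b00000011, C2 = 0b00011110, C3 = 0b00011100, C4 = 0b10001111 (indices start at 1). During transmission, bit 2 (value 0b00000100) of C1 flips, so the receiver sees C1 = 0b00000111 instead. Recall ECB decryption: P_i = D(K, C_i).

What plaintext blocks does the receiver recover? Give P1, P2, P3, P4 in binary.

Only C1 changed, to 0b00000111. In ECB, a change in C_i affects only P_i. Decrypting the received ciphertext:
P1: D(K, 0b00000111) = 0b00100010.
P2: D(K, 0b00011110) = 0b10110011.
P3: D(K, 0b00011100) = 0b10010011.
P4: D(K, 0b10001111) = 0b10101010.
Blocks that differ from the original plaintext: P1.

P1 = 0b00100010, P2 = 0b10110011, P3 = 0b10010011, P4 = 0b10101010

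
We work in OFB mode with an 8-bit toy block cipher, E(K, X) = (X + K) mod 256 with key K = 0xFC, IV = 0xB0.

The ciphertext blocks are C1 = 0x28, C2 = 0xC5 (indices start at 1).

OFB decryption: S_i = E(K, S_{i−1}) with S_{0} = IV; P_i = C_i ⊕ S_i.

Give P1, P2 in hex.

P1: S = E(K, 0xB0) = 0xAC; 0x28 ⊕ 0xAC = 0x84.
P2: S = E(K, 0xAC) = 0xA8; 0xC5 ⊕ 0xA8 = 0x6D.

P1 = 0x84, P2 = 0x6D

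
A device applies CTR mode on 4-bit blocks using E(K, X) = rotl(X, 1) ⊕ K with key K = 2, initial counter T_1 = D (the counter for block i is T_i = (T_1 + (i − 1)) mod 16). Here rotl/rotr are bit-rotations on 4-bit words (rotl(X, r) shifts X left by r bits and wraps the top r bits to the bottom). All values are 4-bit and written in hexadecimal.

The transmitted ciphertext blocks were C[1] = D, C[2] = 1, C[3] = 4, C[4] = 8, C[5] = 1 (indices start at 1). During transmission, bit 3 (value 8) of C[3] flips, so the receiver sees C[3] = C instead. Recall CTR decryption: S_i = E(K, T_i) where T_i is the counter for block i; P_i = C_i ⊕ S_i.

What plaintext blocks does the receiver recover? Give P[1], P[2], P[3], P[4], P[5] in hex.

Only C[3] changed, to C. In CTR, a change in C_i flips the same bit in P_i only; the keystream is unaffected. Decrypting the received ciphertext:
P[1]: T = D, S = E(K, T) = 9; D ⊕ 9 = 4.
P[2]: T = E, S = E(K, T) = F; 1 ⊕ F = E.
P[3]: T = F, S = E(K, T) = D; C ⊕ D = 1.
P[4]: T = 0, S = E(K, T) = 2; 8 ⊕ 2 = A.
P[5]: T = 1, S = E(K, T) = 0; 1 ⊕ 0 = 1.
Blocks that differ from the original plaintext: P[3].

P[1] = 4, P[2] = E, P[3] = 1, P[4] = A, P[5] = 1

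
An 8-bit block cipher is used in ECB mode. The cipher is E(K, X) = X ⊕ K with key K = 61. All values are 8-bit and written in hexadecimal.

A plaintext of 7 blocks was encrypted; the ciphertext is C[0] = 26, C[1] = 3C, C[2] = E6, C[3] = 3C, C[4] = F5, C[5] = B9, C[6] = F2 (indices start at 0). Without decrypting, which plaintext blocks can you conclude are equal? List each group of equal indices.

P[1] = P[3]

ECB encrypts each block independently with the same key, so equal ciphertext blocks imply equal plaintext blocks.
C[1] = C[3] = 3C, so P[1] = P[3].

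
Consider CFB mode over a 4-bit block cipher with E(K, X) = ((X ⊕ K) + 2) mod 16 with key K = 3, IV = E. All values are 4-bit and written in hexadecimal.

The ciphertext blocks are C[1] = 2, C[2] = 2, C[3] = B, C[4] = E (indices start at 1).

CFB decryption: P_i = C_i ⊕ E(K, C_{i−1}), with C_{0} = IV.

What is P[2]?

P[2] = 1

P[2]: E(K, 2) = 3; 2 ⊕ 3 = 1.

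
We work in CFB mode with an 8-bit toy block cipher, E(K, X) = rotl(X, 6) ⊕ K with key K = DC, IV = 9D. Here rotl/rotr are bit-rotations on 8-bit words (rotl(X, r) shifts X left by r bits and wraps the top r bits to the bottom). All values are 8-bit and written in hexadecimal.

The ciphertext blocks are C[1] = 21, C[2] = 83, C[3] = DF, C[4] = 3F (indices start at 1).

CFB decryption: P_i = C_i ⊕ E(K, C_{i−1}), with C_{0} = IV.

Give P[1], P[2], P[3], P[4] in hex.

P[1] = 9A, P[2] = 17, P[3] = E3, P[4] = 14

P[1]: E(K, 9D) = BB; 21 ⊕ BB = 9A.
P[2]: E(K, 21) = 94; 83 ⊕ 94 = 17.
P[3]: E(K, 83) = 3C; DF ⊕ 3C = E3.
P[4]: E(K, DF) = 2B; 3F ⊕ 2B = 14.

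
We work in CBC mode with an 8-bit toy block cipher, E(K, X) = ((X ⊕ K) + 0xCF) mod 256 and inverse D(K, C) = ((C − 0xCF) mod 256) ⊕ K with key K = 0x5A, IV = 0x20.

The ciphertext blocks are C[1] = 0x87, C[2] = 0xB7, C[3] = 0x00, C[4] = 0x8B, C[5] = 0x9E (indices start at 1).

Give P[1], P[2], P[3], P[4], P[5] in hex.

P[1] = 0xC2, P[2] = 0x35, P[3] = 0xDC, P[4] = 0xE6, P[5] = 0x1E

CBC decryption: P_i = D(K, C_i) ⊕ C_{i−1}, with C_{0} = IV.
P[1]: D(K, 0x87) = 0xE2; 0xE2 ⊕ 0x20 = 0xC2.
P[2]: D(K, 0xB7) = 0xB2; 0xB2 ⊕ 0x87 = 0x35.
P[3]: D(K, 0x00) = 0x6B; 0x6B ⊕ 0xB7 = 0xDC.
P[4]: D(K, 0x8B) = 0xE6; 0xE6 ⊕ 0x00 = 0xE6.
P[5]: D(K, 0x9E) = 0x95; 0x95 ⊕ 0x8B = 0x1E.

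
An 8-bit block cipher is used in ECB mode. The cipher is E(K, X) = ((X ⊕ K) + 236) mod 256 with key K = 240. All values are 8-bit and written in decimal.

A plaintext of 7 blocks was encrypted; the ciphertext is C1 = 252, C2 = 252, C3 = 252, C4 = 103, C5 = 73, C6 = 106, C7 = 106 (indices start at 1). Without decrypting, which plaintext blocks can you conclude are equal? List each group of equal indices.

P1 = P2 = P3; P6 = P7

ECB encrypts each block independently with the same key, so equal ciphertext blocks imply equal plaintext blocks.
C1 = C2 = C3 = 252, so P1 = P2 = P3.
C6 = C7 = 106, so P6 = P7.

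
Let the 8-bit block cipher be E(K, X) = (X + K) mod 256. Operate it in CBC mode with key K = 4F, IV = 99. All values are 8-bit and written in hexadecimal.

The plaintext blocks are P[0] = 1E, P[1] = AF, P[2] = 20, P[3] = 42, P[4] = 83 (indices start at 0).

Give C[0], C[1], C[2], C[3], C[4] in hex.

C[0] = D6, C[1] = C8, C[2] = 37, C[3] = C4, C[4] = 96

CBC encryption: C_i = E(K, P_i ⊕ C_{i−1}), with C_{−1} = IV.
C[0]: P[0] ⊕ 99 = 87; E(K, 87) = D6.
C[1]: P[1] ⊕ D6 = 79; E(K, 79) = C8.
C[2]: P[2] ⊕ C8 = E8; E(K, E8) = 37.
C[3]: P[3] ⊕ 37 = 75; E(K, 75) = C4.
C[4]: P[4] ⊕ C4 = 47; E(K, 47) = 96.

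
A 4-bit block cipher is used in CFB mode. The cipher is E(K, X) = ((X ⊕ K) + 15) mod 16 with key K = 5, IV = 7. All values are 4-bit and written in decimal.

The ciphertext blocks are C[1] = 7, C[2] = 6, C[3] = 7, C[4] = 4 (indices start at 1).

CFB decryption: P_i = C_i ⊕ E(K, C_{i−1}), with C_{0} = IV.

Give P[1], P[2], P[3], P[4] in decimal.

P[1] = 6, P[2] = 7, P[3] = 5, P[4] = 5

P[1]: E(K, 7) = 1; 7 ⊕ 1 = 6.
P[2]: E(K, 7) = 1; 6 ⊕ 1 = 7.
P[3]: E(K, 6) = 2; 7 ⊕ 2 = 5.
P[4]: E(K, 7) = 1; 4 ⊕ 1 = 5.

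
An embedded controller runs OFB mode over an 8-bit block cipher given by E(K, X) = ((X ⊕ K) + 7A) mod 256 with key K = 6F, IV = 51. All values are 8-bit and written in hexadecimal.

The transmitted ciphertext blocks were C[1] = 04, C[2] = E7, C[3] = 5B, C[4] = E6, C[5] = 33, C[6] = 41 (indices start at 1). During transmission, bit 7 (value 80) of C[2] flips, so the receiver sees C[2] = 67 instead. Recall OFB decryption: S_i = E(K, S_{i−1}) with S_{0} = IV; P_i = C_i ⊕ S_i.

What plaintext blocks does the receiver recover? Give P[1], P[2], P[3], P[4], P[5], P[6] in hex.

P[1] = BC, P[2] = 36, P[3] = E3, P[4] = B7, P[5] = 8B, P[6] = 10

Only C[2] changed, to 67. In OFB, a change in C_i flips the same bit in P_i only; the keystream is unaffected. Decrypting the received ciphertext:
P[1]: S = E(K, 51) = B8; 04 ⊕ B8 = BC.
P[2]: S = E(K, B8) = 51; 67 ⊕ 51 = 36.
P[3]: S = E(K, 51) = B8; 5B ⊕ B8 = E3.
P[4]: S = E(K, B8) = 51; E6 ⊕ 51 = B7.
P[5]: S = E(K, 51) = B8; 33 ⊕ B8 = 8B.
P[6]: S = E(K, B8) = 51; 41 ⊕ 51 = 10.
Blocks that differ from the original plaintext: P[2].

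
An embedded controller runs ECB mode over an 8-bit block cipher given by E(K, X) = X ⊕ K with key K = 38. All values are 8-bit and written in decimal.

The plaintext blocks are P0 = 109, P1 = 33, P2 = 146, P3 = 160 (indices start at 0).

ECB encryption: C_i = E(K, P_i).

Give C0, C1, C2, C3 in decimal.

C0 = 75, C1 = 7, C2 = 180, C3 = 134

C0: E(K, 109) = 75.
C1: E(K, 33) = 7.
C2: E(K, 146) = 180.
C3: E(K, 160) = 134.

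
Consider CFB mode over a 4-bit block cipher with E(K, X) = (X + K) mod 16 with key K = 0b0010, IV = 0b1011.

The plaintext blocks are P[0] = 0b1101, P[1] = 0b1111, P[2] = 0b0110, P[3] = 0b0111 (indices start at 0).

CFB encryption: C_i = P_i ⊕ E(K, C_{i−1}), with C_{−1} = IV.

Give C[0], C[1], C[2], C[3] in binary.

C[0] = 0b0000, C[1] = 0b1101, C[2] = 0b1001, C[3] = 0b1100

C[0]: E(K, 0b1011) = 0b1101; 0b1101 ⊕ 0b1101 = 0b0000.
C[1]: E(K, 0b0000) = 0b0010; 0b1111 ⊕ 0b0010 = 0b1101.
C[2]: E(K, 0b1101) = 0b1111; 0b0110 ⊕ 0b1111 = 0b1001.
C[3]: E(K, 0b1001) = 0b1011; 0b0111 ⊕ 0b1011 = 0b1100.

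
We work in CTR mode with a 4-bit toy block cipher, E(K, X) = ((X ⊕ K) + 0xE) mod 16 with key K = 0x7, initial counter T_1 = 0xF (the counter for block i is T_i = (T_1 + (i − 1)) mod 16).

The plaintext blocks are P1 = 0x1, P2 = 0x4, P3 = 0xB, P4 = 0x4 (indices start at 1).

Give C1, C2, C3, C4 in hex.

CTR encryption: S_i = E(K, T_i) where T_i is the counter for block i; C_i = P_i ⊕ S_i.
C1: T = 0xF, S = E(K, T) = 0x6; 0x1 ⊕ 0x6 = 0x7.
C2: T = 0x0, S = E(K, T) = 0x5; 0x4 ⊕ 0x5 = 0x1.
C3: T = 0x1, S = E(K, T) = 0x4; 0xB ⊕ 0x4 = 0xF.
C4: T = 0x2, S = E(K, T) = 0x3; 0x4 ⊕ 0x3 = 0x7.

C1 = 0x7, C2 = 0x1, C3 = 0xF, C4 = 0x7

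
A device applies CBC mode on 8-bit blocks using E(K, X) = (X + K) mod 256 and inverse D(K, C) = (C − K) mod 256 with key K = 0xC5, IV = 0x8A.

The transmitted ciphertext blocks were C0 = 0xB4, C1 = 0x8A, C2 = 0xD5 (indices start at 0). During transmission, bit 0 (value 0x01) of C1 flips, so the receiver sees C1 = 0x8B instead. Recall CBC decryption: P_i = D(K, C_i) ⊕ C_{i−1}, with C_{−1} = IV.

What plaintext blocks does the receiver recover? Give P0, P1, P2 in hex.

Only C1 changed, to 0x8B. In CBC, a change in C_i garbles P_i and flips the same bit in P_{i+1}. Decrypting the received ciphertext:
P0: D(K, 0xB4) = 0xEF; 0xEF ⊕ 0x8A = 0x65.
P1: D(K, 0x8B) = 0xC6; 0xC6 ⊕ 0xB4 = 0x72.
P2: D(K, 0xD5) = 0x10; 0x10 ⊕ 0x8B = 0x9B.
Blocks that differ from the original plaintext: P1, P2.

P0 = 0x65, P1 = 0x72, P2 = 0x9B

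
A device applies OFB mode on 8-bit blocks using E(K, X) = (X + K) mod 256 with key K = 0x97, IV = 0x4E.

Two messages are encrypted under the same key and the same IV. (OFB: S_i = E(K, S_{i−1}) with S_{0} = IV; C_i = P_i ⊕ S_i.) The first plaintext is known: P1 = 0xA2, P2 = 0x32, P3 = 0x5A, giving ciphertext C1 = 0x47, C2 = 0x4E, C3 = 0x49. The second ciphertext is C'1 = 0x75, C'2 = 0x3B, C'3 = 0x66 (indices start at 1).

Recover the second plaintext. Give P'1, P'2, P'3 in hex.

P'1 = 0x90, P'2 = 0x47, P'3 = 0x75

In OFB with a reused IV, both messages share the same keystream S_i, so C_i ⊕ C'_i = P_i ⊕ P'_i and thus P'_i = P_i ⊕ C_i ⊕ C'_i.
P'1: 0xA2 ⊕ 0x47 ⊕ 0x75 = 0x90.
P'2: 0x32 ⊕ 0x4E ⊕ 0x3B = 0x47.
P'3: 0x5A ⊕ 0x49 ⊕ 0x66 = 0x75.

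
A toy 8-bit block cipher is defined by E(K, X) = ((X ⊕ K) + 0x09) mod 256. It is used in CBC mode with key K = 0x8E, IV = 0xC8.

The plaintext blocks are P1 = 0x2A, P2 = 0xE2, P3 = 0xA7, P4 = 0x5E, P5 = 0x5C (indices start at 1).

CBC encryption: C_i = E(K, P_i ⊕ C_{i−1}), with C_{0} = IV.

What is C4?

C1: P1 ⊕ 0xC8 = 0xE2; E(K, 0xE2) = 0x75.
C2: P2 ⊕ 0x75 = 0x97; E(K, 0x97) = 0x22.
C3: P3 ⊕ 0x22 = 0x85; E(K, 0x85) = 0x14.
C4: P4 ⊕ 0x14 = 0x4A; E(K, 0x4A) = 0xCD.

C4 = 0xCD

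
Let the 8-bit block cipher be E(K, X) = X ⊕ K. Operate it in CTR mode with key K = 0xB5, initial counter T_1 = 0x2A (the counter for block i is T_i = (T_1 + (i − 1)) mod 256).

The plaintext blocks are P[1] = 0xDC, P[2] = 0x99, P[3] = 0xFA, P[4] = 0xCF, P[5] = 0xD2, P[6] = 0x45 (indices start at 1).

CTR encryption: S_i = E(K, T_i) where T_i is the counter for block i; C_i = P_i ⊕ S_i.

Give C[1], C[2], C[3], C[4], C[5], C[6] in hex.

C[1]: T = 0x2A, S = E(K, T) = 0x9F; 0xDC ⊕ 0x9F = 0x43.
C[2]: T = 0x2B, S = E(K, T) = 0x9E; 0x99 ⊕ 0x9E = 0x07.
C[3]: T = 0x2C, S = E(K, T) = 0x99; 0xFA ⊕ 0x99 = 0x63.
C[4]: T = 0x2D, S = E(K, T) = 0x98; 0xCF ⊕ 0x98 = 0x57.
C[5]: T = 0x2E, S = E(K, T) = 0x9B; 0xD2 ⊕ 0x9B = 0x49.
C[6]: T = 0x2F, S = E(K, T) = 0x9A; 0x45 ⊕ 0x9A = 0xDF.

C[1] = 0x43, C[2] = 0x07, C[3] = 0x63, C[4] = 0x57, C[5] = 0x49, C[6] = 0xDF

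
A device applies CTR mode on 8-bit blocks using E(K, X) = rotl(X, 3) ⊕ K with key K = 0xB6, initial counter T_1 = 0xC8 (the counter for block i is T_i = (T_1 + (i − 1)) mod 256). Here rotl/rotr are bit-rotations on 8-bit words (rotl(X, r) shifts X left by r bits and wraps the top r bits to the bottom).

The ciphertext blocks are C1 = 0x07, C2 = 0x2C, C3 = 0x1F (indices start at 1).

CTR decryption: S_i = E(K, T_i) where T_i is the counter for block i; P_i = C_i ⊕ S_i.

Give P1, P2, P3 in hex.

P1: T = 0xC8, S = E(K, T) = 0xF0; 0x07 ⊕ 0xF0 = 0xF7.
P2: T = 0xC9, S = E(K, T) = 0xF8; 0x2C ⊕ 0xF8 = 0xD4.
P3: T = 0xCA, S = E(K, T) = 0xE0; 0x1F ⊕ 0xE0 = 0xFF.

P1 = 0xF7, P2 = 0xD4, P3 = 0xFF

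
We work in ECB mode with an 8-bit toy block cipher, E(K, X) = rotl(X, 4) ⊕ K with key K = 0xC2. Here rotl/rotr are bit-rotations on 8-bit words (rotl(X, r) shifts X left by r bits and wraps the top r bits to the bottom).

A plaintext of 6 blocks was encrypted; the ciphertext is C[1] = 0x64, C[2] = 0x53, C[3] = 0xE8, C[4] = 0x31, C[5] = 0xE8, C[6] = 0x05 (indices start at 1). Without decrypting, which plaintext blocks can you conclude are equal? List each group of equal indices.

P[3] = P[5]

ECB encrypts each block independently with the same key, so equal ciphertext blocks imply equal plaintext blocks.
C[3] = C[5] = 0xE8, so P[3] = P[5].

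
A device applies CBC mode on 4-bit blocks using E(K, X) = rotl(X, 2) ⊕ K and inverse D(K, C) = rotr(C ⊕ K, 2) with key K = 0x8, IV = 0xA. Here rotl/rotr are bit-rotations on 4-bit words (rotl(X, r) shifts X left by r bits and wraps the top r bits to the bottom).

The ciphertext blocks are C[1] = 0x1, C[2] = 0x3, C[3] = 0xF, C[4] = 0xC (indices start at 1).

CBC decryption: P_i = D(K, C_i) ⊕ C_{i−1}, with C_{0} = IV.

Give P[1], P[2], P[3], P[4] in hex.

P[1]: D(K, 0x1) = 0x6; 0x6 ⊕ 0xA = 0xC.
P[2]: D(K, 0x3) = 0xE; 0xE ⊕ 0x1 = 0xF.
P[3]: D(K, 0xF) = 0xD; 0xD ⊕ 0x3 = 0xE.
P[4]: D(K, 0xC) = 0x1; 0x1 ⊕ 0xF = 0xE.

P[1] = 0xC, P[2] = 0xF, P[3] = 0xE, P[4] = 0xE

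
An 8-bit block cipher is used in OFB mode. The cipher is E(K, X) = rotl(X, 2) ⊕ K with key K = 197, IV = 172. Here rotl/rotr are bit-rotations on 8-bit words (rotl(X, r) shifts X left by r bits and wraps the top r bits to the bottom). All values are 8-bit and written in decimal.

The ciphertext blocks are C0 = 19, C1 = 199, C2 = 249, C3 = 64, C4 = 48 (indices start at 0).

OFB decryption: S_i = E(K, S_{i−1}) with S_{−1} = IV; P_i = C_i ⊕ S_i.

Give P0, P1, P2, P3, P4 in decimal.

P0 = 100, P1 = 223, P2 = 92, P3 = 19, P4 = 184

P0: S = E(K, 172) = 119; 19 ⊕ 119 = 100.
P1: S = E(K, 119) = 24; 199 ⊕ 24 = 223.
P2: S = E(K, 24) = 165; 249 ⊕ 165 = 92.
P3: S = E(K, 165) = 83; 64 ⊕ 83 = 19.
P4: S = E(K, 83) = 136; 48 ⊕ 136 = 184.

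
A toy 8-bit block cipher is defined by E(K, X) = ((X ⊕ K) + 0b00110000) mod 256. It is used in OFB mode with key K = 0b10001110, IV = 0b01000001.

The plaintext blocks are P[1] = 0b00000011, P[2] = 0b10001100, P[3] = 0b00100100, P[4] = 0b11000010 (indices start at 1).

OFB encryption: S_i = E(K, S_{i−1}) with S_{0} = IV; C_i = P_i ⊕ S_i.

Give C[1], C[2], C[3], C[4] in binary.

C[1]: S = E(K, 0b01000001) = 0b11111111; 0b00000011 ⊕ 0b11111111 = 0b11111100.
C[2]: S = E(K, 0b11111111) = 0b10100001; 0b10001100 ⊕ 0b10100001 = 0b00101101.
C[3]: S = E(K, 0b10100001) = 0b01011111; 0b00100100 ⊕ 0b01011111 = 0b01111011.
C[4]: S = E(K, 0b01011111) = 0b00000001; 0b11000010 ⊕ 0b00000001 = 0b11000011.

C[1] = 0b11111100, C[2] = 0b00101101, C[3] = 0b01111011, C[4] = 0b11000011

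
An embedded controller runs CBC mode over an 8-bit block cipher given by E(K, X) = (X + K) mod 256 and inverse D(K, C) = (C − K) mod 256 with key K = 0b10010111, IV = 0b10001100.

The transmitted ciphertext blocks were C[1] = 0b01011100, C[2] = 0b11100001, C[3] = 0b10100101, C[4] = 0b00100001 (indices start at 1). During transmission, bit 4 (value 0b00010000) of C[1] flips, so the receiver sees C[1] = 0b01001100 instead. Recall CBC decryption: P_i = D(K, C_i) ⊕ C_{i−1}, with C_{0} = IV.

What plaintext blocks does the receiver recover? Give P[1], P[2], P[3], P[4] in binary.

P[1] = 0b00111001, P[2] = 0b00000110, P[3] = 0b11101111, P[4] = 0b00101111

Only C[1] changed, to 0b01001100. In CBC, a change in C_i garbles P_i and flips the same bit in P_{i+1}. Decrypting the received ciphertext:
P[1]: D(K, 0b01001100) = 0b10110101; 0b10110101 ⊕ 0b10001100 = 0b00111001.
P[2]: D(K, 0b11100001) = 0b01001010; 0b01001010 ⊕ 0b01001100 = 0b00000110.
P[3]: D(K, 0b10100101) = 0b00001110; 0b00001110 ⊕ 0b11100001 = 0b11101111.
P[4]: D(K, 0b00100001) = 0b10001010; 0b10001010 ⊕ 0b10100101 = 0b00101111.
Blocks that differ from the original plaintext: P[1], P[2].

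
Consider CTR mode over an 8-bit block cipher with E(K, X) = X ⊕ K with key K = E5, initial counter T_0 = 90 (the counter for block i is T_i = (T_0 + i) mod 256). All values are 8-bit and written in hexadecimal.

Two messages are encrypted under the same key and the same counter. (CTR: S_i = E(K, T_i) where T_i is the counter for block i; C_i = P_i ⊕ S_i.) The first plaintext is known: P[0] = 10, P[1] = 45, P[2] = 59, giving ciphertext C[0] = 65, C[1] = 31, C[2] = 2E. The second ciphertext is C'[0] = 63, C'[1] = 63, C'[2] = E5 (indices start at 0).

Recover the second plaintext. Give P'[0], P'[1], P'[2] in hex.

P'[0] = 16, P'[1] = 17, P'[2] = 92

In CTR with a reused counter, both messages share the same keystream S_i, so C_i ⊕ C'_i = P_i ⊕ P'_i and thus P'_i = P_i ⊕ C_i ⊕ C'_i.
P'[0]: 10 ⊕ 65 ⊕ 63 = 16.
P'[1]: 45 ⊕ 31 ⊕ 63 = 17.
P'[2]: 59 ⊕ 2E ⊕ E5 = 92.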